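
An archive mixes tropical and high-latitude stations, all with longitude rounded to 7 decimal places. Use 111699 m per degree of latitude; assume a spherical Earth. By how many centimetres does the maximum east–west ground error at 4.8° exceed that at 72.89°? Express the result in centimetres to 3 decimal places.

Rounding to 7 decimal places leaves the longitude within ±5e-08° of the true value.
At 4.8°: 5e-08° × 111699 × cos 4.8° = 5e-08 × 111699 × 0.9965 ≈ 0.0055654 m.
Error at 72.89° = 5e-08° × 111699 × cos 72.89° ≈ 0.0055849 × 0.2942 = 0.0016431 m.
So the lower-latitude error exceeds the higher by 0.0055654 − 0.0016431 = 0.0039222 m.
That is 0.00392223 m = 0.39222 cm.

0.392 centimetres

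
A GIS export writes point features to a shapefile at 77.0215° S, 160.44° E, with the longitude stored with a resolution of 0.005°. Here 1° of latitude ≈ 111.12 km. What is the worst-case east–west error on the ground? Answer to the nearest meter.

62 meters

With a 0.005° grid the true value lies within half a step, ±0.005°/2 = ±0.0025°, of the stored one.
Parallels shrink by cos φ, so at 77.0215° a degree of longitude is 111120 × 0.2246 ≈ 24955.9 m.
So at most 0.0025° × 24955.9 ≈ 62.3898 m east–west.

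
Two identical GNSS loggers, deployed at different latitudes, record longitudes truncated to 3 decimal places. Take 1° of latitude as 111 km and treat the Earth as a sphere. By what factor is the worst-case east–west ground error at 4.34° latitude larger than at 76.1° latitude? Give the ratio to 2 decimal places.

4.15

Truncating at 3 decimal places can drop up to a full unit in the last place, so the longitude may be off by as much as 0.001°.
At 4.34°: 0.001° × 111000 × cos 4.34° = 0.001 × 111000 × 0.9971 ≈ 110.68 m.
At 76.1°: 0.001° × 111000 × cos 76.1° = 0.001 × 111000 × 0.2402 ≈ 26.665 m.
The ratio reduces to cos 4.34° / cos 76.1° = 0.9971/0.2402 ≈ 4.1508.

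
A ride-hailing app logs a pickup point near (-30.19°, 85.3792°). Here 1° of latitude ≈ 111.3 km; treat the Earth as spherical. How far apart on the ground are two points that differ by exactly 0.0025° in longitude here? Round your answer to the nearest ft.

789 ft

One degree of longitude here spans 111300 × cos 30.19° = 111300 × 0.8644 ≈ 96203.6 m; 0.0025° of that is 240.509 m.
Converting: 240.509 m × 3.2808 ft/m ≈ 789.07 ft.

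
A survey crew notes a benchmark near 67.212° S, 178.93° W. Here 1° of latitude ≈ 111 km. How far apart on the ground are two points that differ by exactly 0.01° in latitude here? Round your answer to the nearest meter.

1110 meters

Along a meridian 0.01° is 0.01 × 111000 = 1110 m.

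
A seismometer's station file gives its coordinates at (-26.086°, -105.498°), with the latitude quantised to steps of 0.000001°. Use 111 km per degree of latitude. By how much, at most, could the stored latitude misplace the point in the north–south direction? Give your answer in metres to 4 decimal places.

With a 0.000001° grid the true value lies within half a step, ±0.000001°/2 = ±5e-07°, of the stored one.
Along the meridian that is 5e-07° × 111000 m/° = 0.0555 m.

0.0555 metres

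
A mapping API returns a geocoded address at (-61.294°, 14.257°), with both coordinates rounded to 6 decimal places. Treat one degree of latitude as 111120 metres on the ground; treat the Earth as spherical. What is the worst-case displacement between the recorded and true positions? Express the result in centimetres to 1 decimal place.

Rounding to 6 decimal places leaves each coordinate within ±5e-07° of the true value.
Latitude error → 5e-07 × 111120 = 0.05556 m along the meridian.
Longitude error → 5e-07 × 111120 × cos 61.294° = 5e-07 × 111120 × 0.4803 ≈ 0.0266863 m.
The two errors are perpendicular, so the maximum displacement is √(0.05556² + 0.0266863²) ≈ 0.0616366 m.
That is 0.0616366 m = 6.1637 cm.

6.2 centimetres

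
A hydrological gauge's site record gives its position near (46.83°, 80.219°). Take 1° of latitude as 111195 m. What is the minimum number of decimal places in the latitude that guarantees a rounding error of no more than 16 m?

One degree of latitude covers 111195 m.
N decimal places → at most half a unit in the last place, 0.5 × 10⁻ᴺ° = 111195/2 × 10⁻ᴺ m.
Setting 55597.5 × 10⁻ᴺ ≤ 16 gives 10ᴺ ≥ 3475, i.e. N ≥ 3.54.
At 3 places the error can reach 55.6 m, but 4 places keeps it to 5.56 m.

4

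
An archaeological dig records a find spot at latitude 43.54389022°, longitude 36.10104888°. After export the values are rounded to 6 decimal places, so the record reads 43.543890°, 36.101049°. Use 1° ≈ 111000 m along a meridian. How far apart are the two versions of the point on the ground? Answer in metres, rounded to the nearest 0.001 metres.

The latitude changed by +0.00000022° and the longitude by -0.00000012°.
North–south shift: 0.00000022 × 111000 = 0.02442 m.
E–W at 43.5439°: -0.00000012° × 111000 × cos 43.5439° = -0.00000012 × 111000 × 0.7248 ≈ -0.00965496 m.
Hypotenuse of the two orthogonal shifts: √(0.02442² + 0.00965496²) = 0.0262594 m.

0.026 metres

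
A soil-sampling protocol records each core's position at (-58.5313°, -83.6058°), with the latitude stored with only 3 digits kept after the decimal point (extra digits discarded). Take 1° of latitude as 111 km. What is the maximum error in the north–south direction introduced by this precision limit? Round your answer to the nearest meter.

Truncating at 3 decimal places can drop up to a full unit in the last place, so the latitude may be off by as much as 0.001°.
Along the meridian that is 0.001° × 111000 m/° = 111 m.

111 meters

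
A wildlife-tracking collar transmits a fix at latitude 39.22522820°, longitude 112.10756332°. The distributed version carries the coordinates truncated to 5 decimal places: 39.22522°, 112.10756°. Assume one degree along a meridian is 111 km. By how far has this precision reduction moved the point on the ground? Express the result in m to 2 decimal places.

The latitude changed by +0.00000820° and the longitude by +0.00000332°.
N–S: 0.00000820° × 111000 m/° = 0.9102 m.
East–west at this latitude: 0.00000332° × 111000 × cos 39.2252° ≈ 0.00000332 × 85987.9 = 0.28548 m.
Hypotenuse of the two orthogonal shifts: √(0.9102² + 0.28548²) = 0.95392 m.

0.95 m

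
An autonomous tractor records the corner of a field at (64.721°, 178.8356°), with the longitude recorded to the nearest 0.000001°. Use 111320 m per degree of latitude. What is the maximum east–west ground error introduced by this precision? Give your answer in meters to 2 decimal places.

0.02 meters

Rounding to 6 decimal places leaves the longitude within ±5e-07° of the true value.
One degree of longitude at 64.721° is 111320 × cos 64.721° ≈ 111320 × 0.4270 = 47536.6 m.
Maximum E–W displacement: 5e-07 × 47536.6 = 0.0237683 m.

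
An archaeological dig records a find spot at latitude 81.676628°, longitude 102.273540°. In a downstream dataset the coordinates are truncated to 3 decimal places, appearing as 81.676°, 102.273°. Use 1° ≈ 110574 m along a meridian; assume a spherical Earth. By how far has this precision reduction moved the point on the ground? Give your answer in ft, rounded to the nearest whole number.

The latitude changed by +0.000628° and the longitude by +0.000540°.
N–S: 0.000628° × 110574 m/° = 69.4405 m.
E–W at 81.676°: 0.000540° × 110574 × cos 81.676° = 0.000540 × 110574 × 0.1448 ≈ 8.64425 m.
Distance: √(69.4405² + 8.64425²) ≈ 69.9764 m.
Converting: 69.9764 m × 3.2808 ft/m ≈ 229.58 ft.

230 ft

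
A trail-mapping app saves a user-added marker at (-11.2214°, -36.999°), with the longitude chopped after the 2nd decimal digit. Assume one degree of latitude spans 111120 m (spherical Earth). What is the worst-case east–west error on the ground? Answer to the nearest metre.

Truncating at 2 decimal places can drop up to a full unit in the last place, so the longitude may be off by as much as 0.01°.
At latitude 11.2214° a degree of longitude spans 111120 m × cos 11.2214° = 111120 × 0.9809 ≈ 108996 m.
So at most 0.01° × 108996 ≈ 1089.96 m east–west.

1090 metres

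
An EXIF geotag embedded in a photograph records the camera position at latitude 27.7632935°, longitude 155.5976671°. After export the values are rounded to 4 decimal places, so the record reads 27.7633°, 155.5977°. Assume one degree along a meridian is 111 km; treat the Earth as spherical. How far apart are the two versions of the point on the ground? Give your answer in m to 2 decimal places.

3.31 m

The latitude changed by -0.0000065° and the longitude by -0.0000329°.
N–S: -0.0000065° × 111000 m/° = -0.7215 m.
E–W at 27.7633°: -0.0000329° × 111000 × cos 27.7633° = -0.0000329 × 111000 × 0.8849 ≈ -3.23149 m.
Distance: √(0.7215² + 3.23149²) ≈ 3.31106 m.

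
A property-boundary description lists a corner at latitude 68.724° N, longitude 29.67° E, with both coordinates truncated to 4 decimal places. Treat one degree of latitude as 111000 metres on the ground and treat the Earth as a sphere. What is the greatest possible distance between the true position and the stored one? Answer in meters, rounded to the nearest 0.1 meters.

Truncating at 4 decimal places can drop up to a full unit in the last place, so each coordinate may be off by as much as 0.0001°.
N–S: 0.0001° × 111000 m/° = 11.1 m.
Longitude error → 0.0001 × 111000 × cos 68.724° = 0.0001 × 111000 × 0.3629 ≈ 4.02776 m.
The two errors are perpendicular, so the maximum displacement is √(11.1² + 4.02776²) ≈ 11.8082 m.

11.8 meters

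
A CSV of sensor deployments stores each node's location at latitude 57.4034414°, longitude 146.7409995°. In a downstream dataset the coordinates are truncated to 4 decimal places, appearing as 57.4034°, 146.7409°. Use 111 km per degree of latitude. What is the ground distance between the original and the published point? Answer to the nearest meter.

The latitude changed by +0.0000414° and the longitude by +0.0000995°.
N–S: 0.0000414° × 111000 m/° = 4.5954 m.
East–west at this latitude: 0.0000995° × 111000 × cos 57.4034° ≈ 0.0000995 × 59798 = 5.9499 m.
Distance: √(4.5954² + 5.9499²) ≈ 7.51791 m.

8 meters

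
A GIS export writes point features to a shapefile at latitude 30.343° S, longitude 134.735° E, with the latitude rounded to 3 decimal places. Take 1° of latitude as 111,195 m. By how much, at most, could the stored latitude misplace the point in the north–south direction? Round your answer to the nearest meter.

Rounding to 3 decimal places leaves the latitude within ±0.0005° of the true value.
Along the meridian that is 0.0005° × 111195 m/° = 55.5975 m.

56 meters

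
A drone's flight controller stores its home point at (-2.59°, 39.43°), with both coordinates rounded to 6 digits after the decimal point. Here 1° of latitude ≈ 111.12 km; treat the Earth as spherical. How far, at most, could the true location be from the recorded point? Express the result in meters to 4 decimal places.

0.0785 meters

Rounding to 6 decimal places leaves each coordinate within ±5e-07° of the true value.
Latitude error → 5e-07 × 111120 = 0.05556 m along the meridian.
East–west component at 2.59°: 5e-07° × 111120 × cos 2.59° ≈ 5e-07 × 111006 ≈ 0.0555032 m.
Worst case both components are at the extreme and orthogonal: √(0.05556² + 0.0555032²) ≈ 0.0785336 m.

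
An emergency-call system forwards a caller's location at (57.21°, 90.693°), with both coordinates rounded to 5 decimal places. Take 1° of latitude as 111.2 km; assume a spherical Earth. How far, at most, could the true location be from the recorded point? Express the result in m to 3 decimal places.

0.632 m

Rounding to 5 decimal places leaves each coordinate within ±5e-06° of the true value.
N–S: 5e-06° × 111200 m/° = 0.556 m.
East–west component at 57.21°: 5e-06° × 111200 × cos 57.21° ≈ 5e-06 × 60221.6 ≈ 0.301108 m.
The two errors are perpendicular, so the maximum displacement is √(0.556² + 0.301108²) ≈ 0.632299 m.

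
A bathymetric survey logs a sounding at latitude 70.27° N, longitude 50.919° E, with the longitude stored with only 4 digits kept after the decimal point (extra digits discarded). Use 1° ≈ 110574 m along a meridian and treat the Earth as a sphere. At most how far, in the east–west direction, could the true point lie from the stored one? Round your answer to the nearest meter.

4 meters

Truncating at 4 decimal places can drop up to a full unit in the last place, so the longitude may be off by as much as 0.0001°.
One degree of longitude at 70.27° is 110574 × cos 70.27° ≈ 110574 × 0.3376 = 37328.5 m.
So at most 0.0001° × 37328.5 ≈ 3.73285 m east–west.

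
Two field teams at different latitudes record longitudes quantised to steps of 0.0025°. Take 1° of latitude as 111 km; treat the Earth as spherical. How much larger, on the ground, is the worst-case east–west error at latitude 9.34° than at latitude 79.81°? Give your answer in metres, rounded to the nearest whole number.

112 metres

With a 0.0025° grid the true value lies within half a step, ±0.0025°/2 = ±0.00125°, of the stored one.
At 9.34°: 0.00125° × 111000 × cos 9.34° = 0.00125 × 111000 × 0.9867 ≈ 136.91 m.
At 79.81°: 0.00125° × 111000 × cos 79.81° = 0.00125 × 111000 × 0.1769 ≈ 24.547 m.
Difference: 136.91 − 24.547 = 112.36 m.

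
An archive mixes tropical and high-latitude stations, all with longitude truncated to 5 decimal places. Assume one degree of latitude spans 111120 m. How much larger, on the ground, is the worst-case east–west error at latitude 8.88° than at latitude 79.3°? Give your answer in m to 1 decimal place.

0.9 m

Truncating at 5 decimal places can drop up to a full unit in the last place, so the longitude may be off by as much as 1e-05°.
Error at 8.88° = 1e-05° × 111120 × cos 8.88° ≈ 1.1112 × 0.9880 = 1.0979 m.
At 79.3°: 1e-05° × 111120 × cos 79.3° = 1e-05 × 111120 × 0.1857 ≈ 0.20631 m.
So the lower-latitude error exceeds the higher by 1.0979 − 0.20631 = 0.89157 m.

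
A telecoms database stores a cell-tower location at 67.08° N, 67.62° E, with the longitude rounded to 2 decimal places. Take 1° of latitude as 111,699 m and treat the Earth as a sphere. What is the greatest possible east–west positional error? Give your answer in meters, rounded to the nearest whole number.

Rounding to 2 decimal places leaves the longitude within ±0.005° of the true value.
At latitude 67.08° a degree of longitude spans 111699 m × cos 67.08° = 111699 × 0.3894 ≈ 43500.7 m.
Maximum E–W displacement: 0.005 × 43500.7 = 217.503 m.

218 meters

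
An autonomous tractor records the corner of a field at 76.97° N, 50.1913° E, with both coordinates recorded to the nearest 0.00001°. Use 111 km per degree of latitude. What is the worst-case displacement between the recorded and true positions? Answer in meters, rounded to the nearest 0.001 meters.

Rounding to 5 decimal places leaves each coordinate within ±5e-06° of the true value.
Latitude error → 5e-06 × 111000 = 0.555 m along the meridian.
E–W at 76.97°: 5e-06° × 111000 × cos 76.97° = 5e-06 × 111000 × 0.2255 ≈ 0.125131 m.
Worst case both components are at the extreme and orthogonal: √(0.555² + 0.125131²) ≈ 0.568931 m.

0.569 meters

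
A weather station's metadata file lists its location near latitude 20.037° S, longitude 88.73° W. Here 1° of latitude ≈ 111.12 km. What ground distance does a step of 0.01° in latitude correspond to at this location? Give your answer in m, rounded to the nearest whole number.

0.01° × 111120 m/° = 1111.2 m.

1111 m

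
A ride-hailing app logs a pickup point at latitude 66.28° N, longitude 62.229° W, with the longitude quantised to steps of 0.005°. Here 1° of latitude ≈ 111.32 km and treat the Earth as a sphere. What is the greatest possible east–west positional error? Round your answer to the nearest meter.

With a 0.005° grid the true value lies within half a step, ±0.005°/2 = ±0.0025°, of the stored one.
Parallels shrink by cos φ, so at 66.28° a degree of longitude is 111320 × 0.4023 ≈ 44780.4 m.
So at most 0.0025° × 44780.4 ≈ 111.951 m east–west.

112 meters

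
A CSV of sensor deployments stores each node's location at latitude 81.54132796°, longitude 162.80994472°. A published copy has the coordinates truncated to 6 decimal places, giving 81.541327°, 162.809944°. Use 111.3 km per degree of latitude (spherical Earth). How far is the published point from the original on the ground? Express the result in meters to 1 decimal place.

0.1 meters

Δlat = 81.54132796 − 81.541327 = +0.00000096°; Δlon = 162.80994472 − 162.809944 = +0.00000072°.
N–S: 0.00000096° × 111300 m/° = 0.106848 m.
E–W at 81.5413°: 0.00000072° × 111300 × cos 81.5413° = 0.00000072 × 111300 × 0.1471 ≈ 0.0117877 m.
Combined displacement = (0.106848² + 0.0117877²)^½ ≈ 0.107496 m.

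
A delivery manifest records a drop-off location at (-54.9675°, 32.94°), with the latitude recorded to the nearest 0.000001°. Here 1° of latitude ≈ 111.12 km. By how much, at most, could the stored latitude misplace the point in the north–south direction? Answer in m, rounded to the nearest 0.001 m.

0.056 m

Rounding to 6 decimal places leaves the latitude within ±5e-07° of the true value.
So the N–S error is at most 5e-07 × 111120 = 0.05556 m.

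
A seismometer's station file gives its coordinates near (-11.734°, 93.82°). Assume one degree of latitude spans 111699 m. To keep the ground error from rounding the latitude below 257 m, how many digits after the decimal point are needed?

3 decimal places

One degree of latitude covers 111699 m.
N decimal places → at most half a unit in the last place, 0.5 × 10⁻ᴺ° = 111699/2 × 10⁻ᴺ m.
Setting 55849.5 × 10⁻ᴺ ≤ 257 gives 10ᴺ ≥ 217.3, i.e. N ≥ 2.34.
At 2 places the error can reach 558 m, but 3 places keeps it to 55.8 m.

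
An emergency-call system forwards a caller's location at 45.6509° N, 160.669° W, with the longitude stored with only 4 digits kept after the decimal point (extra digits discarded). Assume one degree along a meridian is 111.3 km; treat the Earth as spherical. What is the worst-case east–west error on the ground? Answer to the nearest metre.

8 metres

Truncating at 4 decimal places can drop up to a full unit in the last place, so the longitude may be off by as much as 0.0001°.
One degree of longitude at 45.6509° is 111300 × cos 45.6509° ≈ 111300 × 0.6990 = 77801.9 m.
Maximum E–W displacement: 0.0001 × 77801.9 = 7.78019 m.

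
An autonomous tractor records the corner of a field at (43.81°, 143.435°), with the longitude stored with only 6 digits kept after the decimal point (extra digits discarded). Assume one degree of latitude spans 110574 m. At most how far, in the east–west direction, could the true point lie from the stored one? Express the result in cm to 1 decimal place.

8.0 cm

Truncating at 6 decimal places can drop up to a full unit in the last place, so the longitude may be off by as much as 1e-06°.
One degree of longitude at 43.81° is 110574 × cos 43.81° ≈ 110574 × 0.7216 = 79794.6 m.
So at most 1e-06° × 79794.6 ≈ 0.0797946 m east–west.
That is 0.0797946 m = 7.9795 cm.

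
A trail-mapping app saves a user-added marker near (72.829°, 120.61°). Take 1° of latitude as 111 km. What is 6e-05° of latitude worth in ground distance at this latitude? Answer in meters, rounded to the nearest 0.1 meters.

6.7 meters

6e-05° × 111000 m/° = 6.66 m.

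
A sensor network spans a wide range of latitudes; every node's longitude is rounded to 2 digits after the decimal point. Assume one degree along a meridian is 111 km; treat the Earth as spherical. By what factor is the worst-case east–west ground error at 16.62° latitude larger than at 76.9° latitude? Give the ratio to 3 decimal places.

4.228

Rounding to 2 decimal places leaves the longitude within ±0.005° of the true value.
Error at 16.62° = 0.005° × 111000 × cos 16.62° ≈ 555 × 0.9582 = 531.81 m.
Error at 76.9° = 0.005° × 111000 × cos 76.9° ≈ 555 × 0.2267 = 125.79 m.
Ratio: 531.81 / 125.79 = cos 16.62° / cos 76.9° ≈ 4.2277.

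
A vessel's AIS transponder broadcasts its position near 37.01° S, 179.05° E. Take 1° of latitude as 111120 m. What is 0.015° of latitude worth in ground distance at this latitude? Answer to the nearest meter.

0.015° × 111120 m/° = 1666.8 m.

1667 meters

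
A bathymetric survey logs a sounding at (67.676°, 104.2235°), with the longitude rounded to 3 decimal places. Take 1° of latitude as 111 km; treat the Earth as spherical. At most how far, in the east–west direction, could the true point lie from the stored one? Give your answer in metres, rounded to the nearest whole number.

Rounding to 3 decimal places leaves the longitude within ±0.0005° of the true value.
Parallels shrink by cos φ, so at 67.676° a degree of longitude is 111000 × 0.3798 ≈ 42162.6 m.
So at most 0.0005° × 42162.6 ≈ 21.0813 m east–west.

21 metres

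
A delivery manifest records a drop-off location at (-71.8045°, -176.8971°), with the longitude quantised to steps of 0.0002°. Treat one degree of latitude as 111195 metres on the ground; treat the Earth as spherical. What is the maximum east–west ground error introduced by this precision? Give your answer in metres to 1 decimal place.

With a 0.0002° grid the true value lies within half a step, ±0.0002°/2 = ±0.0001°, of the stored one.
At latitude 71.8045° a degree of longitude spans 111195 m × cos 71.8045° = 111195 × 0.3123 ≈ 34721.8 m.
East–west error: 0.0001° × 34721.8 m/° ≈ 3.47218 m.

3.5 metres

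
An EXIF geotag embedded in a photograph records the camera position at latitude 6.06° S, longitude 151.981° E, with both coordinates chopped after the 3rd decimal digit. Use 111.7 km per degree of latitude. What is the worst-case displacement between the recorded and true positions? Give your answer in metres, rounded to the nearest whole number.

Truncating at 3 decimal places can drop up to a full unit in the last place, so each coordinate may be off by as much as 0.001°.
N–S: 0.001° × 111700 m/° = 111.7 m.
E–W at 6.06°: 0.001° × 111700 × cos 6.06° = 0.001 × 111700 × 0.9944 ≈ 111.076 m.
Worst case both components are at the extreme and orthogonal: √(111.7² + 111.076²) ≈ 157.527 m.

158 metres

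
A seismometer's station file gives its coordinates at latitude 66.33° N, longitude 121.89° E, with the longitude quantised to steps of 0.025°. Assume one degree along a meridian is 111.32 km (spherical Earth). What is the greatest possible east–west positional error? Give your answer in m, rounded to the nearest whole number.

559 m

With a 0.025° grid the true value lies within half a step, ±0.025°/2 = ±0.0125°, of the stored one.
One degree of longitude at 66.33° is 111320 × cos 66.33° ≈ 111320 × 0.4015 = 44691.4 m.
Maximum E–W displacement: 0.0125 × 44691.4 = 558.643 m.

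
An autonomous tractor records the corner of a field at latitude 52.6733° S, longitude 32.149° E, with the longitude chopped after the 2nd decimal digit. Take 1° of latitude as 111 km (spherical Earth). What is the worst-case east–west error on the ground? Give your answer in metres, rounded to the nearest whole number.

673 metres

Truncating at 2 decimal places can drop up to a full unit in the last place, so the longitude may be off by as much as 0.01°.
At latitude 52.6733° a degree of longitude spans 111000 m × cos 52.6733° = 111000 × 0.6064 ≈ 67305.9 m.
Maximum E–W displacement: 0.01 × 67305.9 = 673.059 m.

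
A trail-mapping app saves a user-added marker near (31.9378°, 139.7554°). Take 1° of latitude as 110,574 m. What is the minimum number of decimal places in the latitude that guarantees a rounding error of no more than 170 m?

3

One degree of latitude covers 110574 m.
N decimal places → at most half a unit in the last place, 0.5 × 10⁻ᴺ° = 110574/2 × 10⁻ᴺ m.
Need 0.5 × 110574 × 10⁻ᴺ ≤ 170 → 10⁻ᴺ ≤ 3.075e-03, so N ≥ 2.51.
N = 2 would give 553 m (too coarse); N = 3 gives 55.3 m ≤ 170 m.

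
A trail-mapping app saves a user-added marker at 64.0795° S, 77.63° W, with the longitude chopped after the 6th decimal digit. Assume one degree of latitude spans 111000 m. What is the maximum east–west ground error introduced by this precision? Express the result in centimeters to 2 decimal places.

Truncating at 6 decimal places can drop up to a full unit in the last place, so the longitude may be off by as much as 1e-06°.
Parallels shrink by cos φ, so at 64.0795° a degree of longitude is 111000 × 0.4371 ≈ 48520.7 m.
Maximum E–W displacement: 1e-06 × 48520.7 = 0.0485207 m.
That is 0.0485207 m = 4.8521 cm.

4.85 centimeters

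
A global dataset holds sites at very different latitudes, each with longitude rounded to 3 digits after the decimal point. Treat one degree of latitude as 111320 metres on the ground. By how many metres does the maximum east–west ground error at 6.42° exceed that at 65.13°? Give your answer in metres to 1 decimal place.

31.9 metres

Rounding to 3 decimal places leaves the longitude within ±0.0005° of the true value.
At 6.42°: 0.0005° × 111320 × cos 6.42° = 0.0005 × 111320 × 0.9937 ≈ 55.311 m.
Error at 65.13° = 0.0005° × 111320 × cos 65.13° ≈ 55.66 × 0.4206 = 23.408 m.
Difference: 55.311 − 23.408 = 31.903 m.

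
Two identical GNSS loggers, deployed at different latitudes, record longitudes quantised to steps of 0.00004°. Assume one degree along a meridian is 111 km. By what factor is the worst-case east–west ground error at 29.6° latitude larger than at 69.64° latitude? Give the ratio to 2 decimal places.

2.50

With a 0.00004° grid the true value lies within half a step, ±0.00004°/2 = ±2e-05°, of the stored one.
At 29.6°: 2e-05° × 111000 × cos 29.6° = 2e-05 × 111000 × 0.8695 ≈ 1.9303 m.
Error at 69.64° = 2e-05° × 111000 × cos 69.64° ≈ 2.22 × 0.3479 = 0.77238 m.
Ratio: 1.9303 / 0.77238 = cos 29.6° / cos 69.64° ≈ 2.4991.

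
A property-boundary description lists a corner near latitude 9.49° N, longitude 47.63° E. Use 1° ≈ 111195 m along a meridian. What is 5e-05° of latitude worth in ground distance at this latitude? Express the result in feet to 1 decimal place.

18.2 feet

5e-05° × 111195 m/° = 5.55975 m.
In feet: 5.55975 m ÷ 0.3048 ≈ 18.241 ft.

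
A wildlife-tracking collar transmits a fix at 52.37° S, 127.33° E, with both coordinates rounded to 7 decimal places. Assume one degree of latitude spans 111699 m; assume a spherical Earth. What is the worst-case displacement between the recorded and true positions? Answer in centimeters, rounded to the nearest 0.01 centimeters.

Rounding to 7 decimal places leaves each coordinate within ±5e-08° of the true value.
Latitude error → 5e-08 × 111699 = 0.00558495 m along the meridian.
Longitude error → 5e-08 × 111699 × cos 52.37° = 5e-08 × 111699 × 0.6106 ≈ 0.00340995 m.
Worst case both components are at the extreme and orthogonal: √(0.00558495² + 0.00340995²) ≈ 0.00654365 m.
That is 0.00654365 m = 0.65437 cm.

0.65 centimeters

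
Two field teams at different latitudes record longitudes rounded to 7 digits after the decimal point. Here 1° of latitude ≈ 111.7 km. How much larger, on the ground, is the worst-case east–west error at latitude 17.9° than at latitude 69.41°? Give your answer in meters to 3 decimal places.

0.003 meters

Rounding to 7 decimal places leaves the longitude within ±5e-08° of the true value.
At 17.9°: 5e-08° × 111700 × cos 17.9° = 5e-08 × 111700 × 0.9516 ≈ 0.0053147 m.
Error at 69.41° = 5e-08° × 111700 × cos 69.41° ≈ 0.005585 × 0.3517 = 0.0019641 m.
Difference: 0.0053147 − 0.0019641 = 0.0033505 m.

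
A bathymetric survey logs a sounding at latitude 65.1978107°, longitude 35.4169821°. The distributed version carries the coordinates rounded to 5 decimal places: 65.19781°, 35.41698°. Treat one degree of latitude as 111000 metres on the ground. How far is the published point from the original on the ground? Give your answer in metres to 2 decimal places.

0.12 metres

Δlat = 65.1978107 − 65.19781 = +0.0000007°; Δlon = 35.4169821 − 35.41698 = +0.0000021°.
N–S: 0.0000007° × 111000 m/° = 0.0777 m.
E–W at 65.1978°: 0.0000021° × 111000 × cos 65.1978° = 0.0000021 × 111000 × 0.4195 ≈ 0.0977824 m.
Hypotenuse of the two orthogonal shifts: √(0.0777² + 0.0977824²) = 0.124895 m.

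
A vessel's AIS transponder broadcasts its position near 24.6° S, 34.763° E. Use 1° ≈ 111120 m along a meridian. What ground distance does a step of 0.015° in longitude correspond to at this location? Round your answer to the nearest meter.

0.015° of longitude at 24.6° is 0.015 × 111120 × cos 24.6° ≈ 0.015 × 101034 = 1515.51 m.

1516 meters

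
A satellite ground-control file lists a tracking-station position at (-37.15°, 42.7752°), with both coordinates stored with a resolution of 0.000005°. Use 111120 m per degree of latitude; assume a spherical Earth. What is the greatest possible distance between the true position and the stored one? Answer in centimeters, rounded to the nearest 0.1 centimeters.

With a 0.000005° grid the true value lies within half a step, ±0.000005°/2 = ±2.5e-06°, of the stored one.
North–south component: 2.5e-06° × 111120 = 0.2778 m.
East–west component at 37.15°: 2.5e-06° × 111120 × cos 37.15° ≈ 2.5e-06 × 88569 ≈ 0.221422 m.
Worst case both components are at the extreme and orthogonal: √(0.2778² + 0.221422²) ≈ 0.355247 m.
That is 0.355247 m = 35.525 cm.

35.5 centimeters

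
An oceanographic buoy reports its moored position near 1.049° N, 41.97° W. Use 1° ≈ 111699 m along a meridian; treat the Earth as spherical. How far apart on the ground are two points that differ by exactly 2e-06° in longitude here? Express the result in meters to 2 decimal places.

One degree of longitude here spans 111699 × cos 1.049° = 111699 × 0.9998 ≈ 111680 m; 2e-06° of that is 0.223361 m.

0.22 meters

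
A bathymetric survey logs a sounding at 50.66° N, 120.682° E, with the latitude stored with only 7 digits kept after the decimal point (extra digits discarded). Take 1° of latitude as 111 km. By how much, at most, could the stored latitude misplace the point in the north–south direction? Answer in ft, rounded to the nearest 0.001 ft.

0.036 ft

Truncating at 7 decimal places can drop up to a full unit in the last place, so the latitude may be off by as much as 1e-07°.
North–south distance: 1e-07° × 111000 m/° = 0.0111 m.
In feet: 0.0111 m ÷ 0.3048 ≈ 0.036417 ft.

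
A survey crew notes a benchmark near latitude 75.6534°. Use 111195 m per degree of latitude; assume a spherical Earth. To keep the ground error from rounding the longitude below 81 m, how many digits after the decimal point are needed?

At 75.6534° one degree of longitude covers 111195 × cos 75.6534° ≈ 111195 × 0.2478 ≈ 27552.7 m.
Rounding to N decimal places gives at most 0.5 × 10⁻ᴺ degrees of error, i.e. 0.5 × 10⁻ᴺ × 27552.7 m.
Need 0.5 × 27552.7 × 10⁻ᴺ ≤ 81 → 10⁻ᴺ ≤ 5.880e-03, so N ≥ 2.23.
At 2 places the error can reach 138 m, but 3 places keeps it to 13.8 m.

3 decimal places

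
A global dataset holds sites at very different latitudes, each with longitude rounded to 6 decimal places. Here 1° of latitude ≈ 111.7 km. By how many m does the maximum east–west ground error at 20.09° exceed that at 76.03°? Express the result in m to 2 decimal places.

0.04 m

Rounding to 6 decimal places leaves the longitude within ±5e-07° of the true value.
At 20.09°: 5e-07° × 111700 × cos 20.09° = 5e-07 × 111700 × 0.9392 ≈ 0.052452 m.
Error at 76.03° = 5e-07° × 111700 × cos 76.03° ≈ 0.05585 × 0.2414 = 0.013483 m.
Difference: 0.052452 − 0.013483 = 0.038969 m.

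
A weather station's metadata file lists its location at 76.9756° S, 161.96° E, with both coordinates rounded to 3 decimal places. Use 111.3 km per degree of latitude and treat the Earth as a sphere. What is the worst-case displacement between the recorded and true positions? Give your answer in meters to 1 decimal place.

57.0 meters

Rounding to 3 decimal places leaves each coordinate within ±0.0005° of the true value.
North–south component: 0.0005° × 111300 = 55.65 m.
Longitude error → 0.0005 × 111300 × cos 76.9756° = 0.0005 × 111300 × 0.2254 ≈ 12.5416 m.
The two errors are perpendicular, so the maximum displacement is √(55.65² + 12.5416²) ≈ 57.0457 m.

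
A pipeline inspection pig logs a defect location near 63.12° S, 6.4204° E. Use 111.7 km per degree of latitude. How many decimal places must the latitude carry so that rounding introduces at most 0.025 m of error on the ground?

7 decimal places

One degree of latitude covers 111700 m.
Rounding to N decimal places gives at most 0.5 × 10⁻ᴺ degrees of error, i.e. 0.5 × 10⁻ᴺ × 111700 m.
Setting 55850 × 10⁻ᴺ ≤ 0.025 gives 10ᴺ ≥ 2.234e+06, i.e. N ≥ 6.35.
N = 6 would give 0.0558 m (too coarse); N = 7 gives 0.00558 m ≤ 0.025 m.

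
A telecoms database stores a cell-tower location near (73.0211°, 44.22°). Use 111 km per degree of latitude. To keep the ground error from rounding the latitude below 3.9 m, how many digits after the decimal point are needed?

One degree of latitude covers 111000 m.
With N decimal places the half-ulp bound is 0.5·10⁻ᴺ°, or 0.5·10⁻ᴺ × 111000 m on the ground.
Need 0.5 × 111000 × 10⁻ᴺ ≤ 3.9 → 10⁻ᴺ ≤ 7.027e-05, so N ≥ 4.15.
N = 4 would give 5.55 m (too coarse); N = 5 gives 0.555 m ≤ 3.9 m.

5 decimal places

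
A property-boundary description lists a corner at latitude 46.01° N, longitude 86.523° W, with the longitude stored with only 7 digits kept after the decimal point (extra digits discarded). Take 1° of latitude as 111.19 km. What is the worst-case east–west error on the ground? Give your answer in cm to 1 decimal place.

Truncating at 7 decimal places can drop up to a full unit in the last place, so the longitude may be off by as much as 1e-07°.
Parallels shrink by cos φ, so at 46.01° a degree of longitude is 111190 × 0.6945 ≈ 77225.1 m.
East–west error: 1e-07° × 77225.1 m/° ≈ 0.00772251 m.
That is 0.00772251 m = 0.77225 cm.

0.8 cm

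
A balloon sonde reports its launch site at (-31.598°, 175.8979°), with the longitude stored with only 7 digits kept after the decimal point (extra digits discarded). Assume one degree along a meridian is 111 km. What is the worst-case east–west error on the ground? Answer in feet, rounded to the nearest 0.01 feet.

0.03 feet

Truncating at 7 decimal places can drop up to a full unit in the last place, so the longitude may be off by as much as 1e-07°.
Parallels shrink by cos φ, so at 31.598° a degree of longitude is 111000 × 0.8517 ≈ 94543.7 m.
So at most 1e-07° × 94543.7 ≈ 0.00945437 m east–west.
In feet: 0.00945437 m ÷ 0.3048 ≈ 0.031018 ft.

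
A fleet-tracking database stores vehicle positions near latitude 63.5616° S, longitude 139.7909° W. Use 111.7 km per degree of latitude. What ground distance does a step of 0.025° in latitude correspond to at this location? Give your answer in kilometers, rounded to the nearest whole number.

3 kilometers

0.025° × 111700 m/° = 2792.5 m.
That is 2792.5 m = 2.7925 km.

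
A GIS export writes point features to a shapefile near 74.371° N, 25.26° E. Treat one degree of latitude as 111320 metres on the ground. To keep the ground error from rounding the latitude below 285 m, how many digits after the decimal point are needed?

One degree of latitude covers 111320 m.
N decimal places → at most half a unit in the last place, 0.5 × 10⁻ᴺ° = 111320/2 × 10⁻ᴺ m.
Setting 55660 × 10⁻ᴺ ≤ 285 gives 10ᴺ ≥ 195.3, i.e. N ≥ 2.29.
N = 2 would give 557 m (too coarse); N = 3 gives 55.7 m ≤ 285 m.

3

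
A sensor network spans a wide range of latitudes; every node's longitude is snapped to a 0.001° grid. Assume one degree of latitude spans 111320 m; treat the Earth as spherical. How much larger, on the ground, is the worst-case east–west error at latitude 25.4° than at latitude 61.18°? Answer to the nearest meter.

With a 0.001° grid the true value lies within half a step, ±0.001°/2 = ±0.0005°, of the stored one.
Error at 25.4° = 0.0005° × 111320 × cos 25.4° ≈ 55.66 × 0.9033 = 50.28 m.
At 61.18°: 0.0005° × 111320 × cos 61.18° = 0.0005 × 111320 × 0.4821 ≈ 26.831 m.
So the lower-latitude error exceeds the higher by 50.28 − 26.831 = 23.448 m.

23 meters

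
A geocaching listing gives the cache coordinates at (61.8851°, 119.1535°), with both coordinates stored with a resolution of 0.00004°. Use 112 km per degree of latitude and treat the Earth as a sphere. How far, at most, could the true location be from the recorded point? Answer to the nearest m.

With a 0.00004° grid the true value lies within half a step, ±0.00004°/2 = ±2e-05°, of the stored one.
N–S: 2e-05° × 112000 m/° = 2.24 m.
E–W at 61.8851°: 2e-05° × 112000 × cos 61.8851° = 2e-05 × 112000 × 0.4712 ≈ 1.05558 m.
The two errors are perpendicular, so the maximum displacement is √(2.24² + 1.05558²) ≈ 2.47626 m.

2 m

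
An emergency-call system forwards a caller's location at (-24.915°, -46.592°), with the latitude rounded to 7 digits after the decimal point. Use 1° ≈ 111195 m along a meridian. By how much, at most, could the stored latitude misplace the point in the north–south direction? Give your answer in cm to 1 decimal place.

Rounding to 7 decimal places leaves the latitude within ±5e-08° of the true value.
Along the meridian that is 5e-08° × 111195 m/° = 0.00555975 m.
That is 0.00555975 m = 0.55597 cm.

0.6 cm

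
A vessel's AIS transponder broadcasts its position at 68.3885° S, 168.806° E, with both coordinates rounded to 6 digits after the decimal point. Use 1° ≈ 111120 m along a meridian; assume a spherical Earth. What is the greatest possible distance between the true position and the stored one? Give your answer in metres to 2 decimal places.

Rounding to 6 decimal places leaves each coordinate within ±5e-07° of the true value.
Latitude error → 5e-07 × 111120 = 0.05556 m along the meridian.
East–west component at 68.3885°: 5e-07° × 111120 × cos 68.3885° ≈ 5e-07 × 40926.7 ≈ 0.0204634 m.
Combining orthogonally: (0.05556² + 0.0204634²)^½ ≈ 0.0592086 m.

0.06 metres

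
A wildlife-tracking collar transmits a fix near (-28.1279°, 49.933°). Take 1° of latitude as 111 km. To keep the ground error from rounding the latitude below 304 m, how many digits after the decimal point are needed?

One degree of latitude covers 111000 m.
N decimal places → at most half a unit in the last place, 0.5 × 10⁻ᴺ° = 111000/2 × 10⁻ᴺ m.
Need 0.5 × 111000 × 10⁻ᴺ ≤ 304 → 10⁻ᴺ ≤ 5.477e-03, so N ≥ 2.26.
N = 2 would give 555 m (too coarse); N = 3 gives 55.5 m ≤ 304 m.

3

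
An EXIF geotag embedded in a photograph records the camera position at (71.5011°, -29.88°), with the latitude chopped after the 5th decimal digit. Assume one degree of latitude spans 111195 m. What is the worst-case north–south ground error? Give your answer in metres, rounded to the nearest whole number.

1 metres

Truncating at 5 decimal places can drop up to a full unit in the last place, so the latitude may be off by as much as 1e-05°.
So the N–S error is at most 1e-05 × 111195 = 1.11195 m.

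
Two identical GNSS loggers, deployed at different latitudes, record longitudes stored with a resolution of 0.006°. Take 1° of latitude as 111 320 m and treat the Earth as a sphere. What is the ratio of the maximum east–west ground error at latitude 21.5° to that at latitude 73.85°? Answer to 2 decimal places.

3.34

With a 0.006° grid the true value lies within half a step, ±0.006°/2 = ±0.003°, of the stored one.
Error at 21.5° = 0.003° × 111320 × cos 21.5° ≈ 333.96 × 0.9304 = 310.72 m.
Error at 73.85° = 0.003° × 111320 × cos 73.85° ≈ 333.96 × 0.2782 = 92.892 m.
The ratio reduces to cos 21.5° / cos 73.85° = 0.9304/0.2782 ≈ 3.3450.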